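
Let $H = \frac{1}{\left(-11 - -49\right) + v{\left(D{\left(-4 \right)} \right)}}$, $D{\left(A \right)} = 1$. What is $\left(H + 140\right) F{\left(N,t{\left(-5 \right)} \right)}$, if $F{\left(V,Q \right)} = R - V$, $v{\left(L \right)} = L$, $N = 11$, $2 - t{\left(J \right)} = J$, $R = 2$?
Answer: $- \frac{16383}{13} \approx -1260.2$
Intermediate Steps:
$t{\left(J \right)} = 2 - J$
$F{\left(V,Q \right)} = 2 - V$
$H = \frac{1}{39}$ ($H = \frac{1}{\left(-11 - -49\right) + 1} = \frac{1}{\left(-11 + 49\right) + 1} = \frac{1}{38 + 1} = \frac{1}{39} \approx 0.025641$)
$\left(H + 140\right) F{\left(N,t{\left(-5 \right)} \right)} = \left(\frac{1}{39} + 140\right) \left(2 - 11\right) = \frac{5461 \left(2 - 11\right)}{39} = \frac{5461}{39} \left(-9\right) = - \frac{16383}{13}$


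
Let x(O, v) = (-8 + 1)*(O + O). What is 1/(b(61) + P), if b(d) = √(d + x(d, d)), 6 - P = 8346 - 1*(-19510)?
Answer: -27850/775623293 - I*√793/775623293 ≈ -3.5907e-5 - 3.6307e-8*I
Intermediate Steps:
P = -27850 (P = 6 - (8346 - 1*(-19510)) = 6 - (8346 + 19510) = 6 - 1*27856 = 6 - 27856 = -27850)
x(O, v) = -14*O
b(d) = √13*√(-d) (b(d) = √(d - 14*d) = √(-13*d) = √13*√(-d))
1/(b(61) + P) = 1/(√13*√(-1*61) - 27850) = 1/(√13*√(-61) - 27850) = 1/(√13*(I*√61) - 27850) = 1/(I*√793 - 27850) = 1/(-27850 + I*√793)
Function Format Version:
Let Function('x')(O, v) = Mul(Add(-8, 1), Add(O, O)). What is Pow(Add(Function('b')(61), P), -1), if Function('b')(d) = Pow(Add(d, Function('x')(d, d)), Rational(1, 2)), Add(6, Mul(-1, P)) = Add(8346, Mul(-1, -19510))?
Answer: Add(Rational(-27850, 775623293), Mul(Rational(-1, 775623293), I, Pow(793, Rational(1, 2)))) ≈ Add(-3.5907e-5, Mul(-3.6307e-8, I))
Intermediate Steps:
P = -27850 (P = Add(6, Mul(-1, Add(8346, Mul(-1, -19510)))) = Add(6, Mul(-1, Add(8346, 19510))) = Add(6, Mul(-1, 27856)) = Add(6, -27856) = -27850)
Function('x')(O, v) = Mul(-14, O) (Function('x')(O, v) = Mul(-7, Mul(2, O)) = Mul(-14, O))
Function('b')(d) = Mul(Pow(13, Rational(1, 2)), Pow(Mul(-1, d), Rational(1, 2))) (Function('b')(d) = Pow(Add(d, Mul(-14, d)), Rational(1, 2)) = Pow(Mul(-13, d), Rational(1, 2)) = Mul(Pow(13, Rational(1, 2)), Pow(Mul(-1, d), Rational(1, 2))))
Pow(Add(Function('b')(61), P), -1) = Pow(Add(Mul(Pow(13, Rational(1, 2)), Pow(Mul(-1, 61), Rational(1, 2))), -27850), -1) = Pow(Add(Mul(Pow(13, Rational(1, 2)), Pow(-61, Rational(1, 2))), -27850), -1) = Pow(Add(Mul(Pow(13, Rational(1, 2)), Mul(I, Pow(61, Rational(1, 2)))), -27850), -1) = Pow(Add(Mul(I, Pow(793, Rational(1, 2))), -27850), -1) = Pow(Add(-27850, Mul(I, Pow(793, Rational(1, 2)))), -1)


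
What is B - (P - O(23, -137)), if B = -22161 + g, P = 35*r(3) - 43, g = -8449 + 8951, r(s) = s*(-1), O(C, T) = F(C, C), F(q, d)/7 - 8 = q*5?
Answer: -20650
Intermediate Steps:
F(q, d) = 56 + 35*q (F(q, d) = 56 + 7*(q*5) = 56 + 7*(5*q) = 56 + 35*q)
O(C, T) = 56 + 35*C
r(s) = -s
g = 502
P = -148 (P = 35*(-1*3) - 43 = 35*(-3) - 43 = -105 - 43 = -148)
B = -21659 (B = -22161 + 502 = -21659)
B - (P - O(23, -137)) = -21659 - (-148 - (56 + 35*23)) = -21659 - (-148 - (56 + 805)) = -21659 - (-148 - 1*861) = -21659 - (-148 - 861) = -21659 - 1*(-1009) = -21659 + 1009 = -20650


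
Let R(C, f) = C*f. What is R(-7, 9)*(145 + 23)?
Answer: -10584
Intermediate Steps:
R(-7, 9)*(145 + 23) = (-7*9)*(145 + 23) = -63*168 = -10584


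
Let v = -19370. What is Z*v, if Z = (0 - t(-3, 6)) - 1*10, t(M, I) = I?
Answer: 309920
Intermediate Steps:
Z = -16 (Z = (0 - 1*6) - 1*10 = (0 - 6) - 10 = -6 - 10 = -16)
Z*v = -16*(-19370) = 309920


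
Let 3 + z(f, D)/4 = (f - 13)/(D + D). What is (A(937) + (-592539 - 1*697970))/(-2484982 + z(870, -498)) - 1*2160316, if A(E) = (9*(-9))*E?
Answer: -1336726213383614/618764363 ≈ -2.1603e+6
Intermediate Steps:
A(E) = -81*E
z(f, D) = -12 + 2*(-13 + f)/D (z(f, D) = -12 + 4*((f - 13)/(D + D)) = -12 + 4*((-13 + f)/((2*D))) = -12 + 4*((-13 + f)*(1/(2*D))) = -12 + 4*((-13 + f)/(2*D)) = -12 + 2*(-13 + f)/D)
(A(937) + (-592539 - 1*697970))/(-2484982 + z(870, -498)) - 1*2160316 = (-81*937 + (-592539 - 1*697970))/(-2484982 + 2*(-13 + 870 - 6*(-498))/(-498)) - 1*2160316 = (-75897 + (-592539 - 697970))/(-2484982 + 2*(-1/498)*(-13 + 870 + 2988)) - 2160316 = (-75897 - 1290509)/(-2484982 + 2*(-1/498)*3845) - 2160316 = -1366406/(-2484982 - 3845/249) - 2160316 = -1366406/(-618764363/249) - 2160316 = -1366406*(-249/618764363) - 2160316 = 340235094/618764363 - 2160316 = -1336726213383614/618764363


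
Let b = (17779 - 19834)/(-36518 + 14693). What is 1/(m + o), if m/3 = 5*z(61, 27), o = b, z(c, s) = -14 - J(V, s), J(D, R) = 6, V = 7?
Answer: -1455/436363 ≈ -0.0033344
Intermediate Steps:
z(c, s) = -20 (z(c, s) = -14 - 1*6 = -14 - 6 = -20)
b = 137/1455 (b = -2055/(-21825) = -2055*(-1/21825) = 137/1455 ≈ 0.094158)
o = 137/1455 ≈ 0.094158
m = -300 (m = 3*(5*(-20)) = 3*(-100) = -300)
1/(m + o) = 1/(-300 + 137/1455) = 1/(-436363/1455) = -1455/436363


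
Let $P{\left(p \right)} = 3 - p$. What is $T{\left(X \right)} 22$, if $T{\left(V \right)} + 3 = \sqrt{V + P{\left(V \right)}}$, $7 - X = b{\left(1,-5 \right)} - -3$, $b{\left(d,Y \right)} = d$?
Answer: $-66 + 22 \sqrt{3} \approx -27.895$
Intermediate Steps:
$X = 3$ ($X = 7 - \left(1 - -3\right) = 7 - \left(1 + 3\right) = 7 - 4 = 3$)
$T{\left(V \right)} = -3 + \sqrt{3}$ ($T{\left(V \right)} = -3 + \sqrt{V - \left(-3 + V\right)} = -3 + \sqrt{3}$)
$T{\left(X \right)} 22 = \left(-3 + \sqrt{3}\right) 22 = -66 + 22 \sqrt{3}$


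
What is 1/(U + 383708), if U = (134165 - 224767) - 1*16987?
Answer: 1/276119 ≈ 3.6216e-6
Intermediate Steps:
U = -107589 (U = -90602 - 16987 = -107589)
1/(U + 383708) = 1/(-107589 + 383708) = 1/276119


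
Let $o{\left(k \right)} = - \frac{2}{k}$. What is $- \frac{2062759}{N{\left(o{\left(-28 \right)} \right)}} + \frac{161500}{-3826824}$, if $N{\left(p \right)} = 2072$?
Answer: $- \frac{986768784427}{991147416} \approx -995.58$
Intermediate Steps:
$- \frac{2062759}{N{\left(o{\left(-28 \right)} \right)}} + \frac{161500}{-3826824} = - \frac{2062759}{2072} + \frac{161500}{-3826824} = \left(-2062759\right) \frac{1}{2072} + 161500 \left(- \frac{1}{3826824}\right) = - \frac{2062759}{2072} - \frac{40375}{956706} = - \frac{986768784427}{991147416}$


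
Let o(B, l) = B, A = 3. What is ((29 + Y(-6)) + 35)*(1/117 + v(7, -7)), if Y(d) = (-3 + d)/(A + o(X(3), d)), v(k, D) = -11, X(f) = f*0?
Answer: -78446/117 ≈ -670.48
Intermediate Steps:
X(f) = 0
Y(d) = -1 + d/3 (Y(d) = (-3 + d)/(3 + 0) = (-3 + d)/3 = (-3 + d)*(⅓) = -1 + d/3)
((29 + Y(-6)) + 35)*(1/117 + v(7, -7)) = ((29 + (-1 + (⅓)*(-6))) + 35)*(1/117 - 11) = ((29 + (-1 - 2)) + 35)*(1/117 - 11) = ((29 - 3) + 35)*(-1286/117) = (26 + 35)*(-1286/117) = 61*(-1286/117) = -78446/117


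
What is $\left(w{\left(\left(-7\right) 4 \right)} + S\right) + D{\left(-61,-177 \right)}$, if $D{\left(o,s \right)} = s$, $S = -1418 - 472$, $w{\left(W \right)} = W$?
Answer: $-2095$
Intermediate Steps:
$S = -1890$ ($S = -1418 - 472 = -1890$)
$\left(w{\left(\left(-7\right) 4 \right)} + S\right) + D{\left(-61,-177 \right)} = \left(\left(-7\right) 4 - 1890\right) - 177 = \left(-28 - 1890\right) - 177 = -1918 - 177 = -2095$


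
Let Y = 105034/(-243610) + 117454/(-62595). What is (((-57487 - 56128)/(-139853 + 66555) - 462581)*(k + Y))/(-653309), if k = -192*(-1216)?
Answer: 928539481120245536876233/5616970836574698630 ≈ 1.6531e+5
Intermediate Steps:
Y = -3518757217/1524876795 (Y = 105034*(-1/243610) + 117454*(-1/62595) = -52517/121805 - 117454/62595 = -3518757217/1524876795 ≈ -2.3076)
k = 233472
(((-57487 - 56128)/(-139853 + 66555) - 462581)*(k + Y))/(-653309) = (((-57487 - 56128)/(-139853 + 66555) - 462581)*(233472 - 3518757217/1524876795))/(-653309) = ((-113615/(-73298) - 462581)*(356012516325023/1524876795))*(-1/653309) = ((-113615*(-1/73298) - 462581)*(356012516325023/1524876795))*(-1/653309) = ((113615/73298 - 462581)*(356012516325023/1524876795))*(-1/653309) = -33906148523/73298*356012516325023/1524876795*(-1/653309) = -928539481120245536876233/8597724563070*(-1/653309) = 928539481120245536876233/5616970836574698630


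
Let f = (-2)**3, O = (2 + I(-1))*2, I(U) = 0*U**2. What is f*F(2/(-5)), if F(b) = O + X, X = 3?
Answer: -56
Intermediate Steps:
I(U) = 0
O = 4 (O = (2 + 0)*2 = 2*2 = 4)
F(b) = 7 (F(b) = 4 + 3 = 7)
f = -8
f*F(2/(-5)) = -8*7 = -56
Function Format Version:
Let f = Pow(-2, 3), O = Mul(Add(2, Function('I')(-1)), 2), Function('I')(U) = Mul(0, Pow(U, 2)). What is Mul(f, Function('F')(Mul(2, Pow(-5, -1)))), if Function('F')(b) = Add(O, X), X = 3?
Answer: -56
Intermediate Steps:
Function('I')(U) = 0
O = 4 (O = Mul(Add(2, 0), 2) = Mul(2, 2) = 4)
Function('F')(b) = 7 (Function('F')(b) = Add(4, 3) = 7)
f = -8
Mul(f, Function('F')(Mul(2, Pow(-5, -1)))) = Mul(-8, 7) = -56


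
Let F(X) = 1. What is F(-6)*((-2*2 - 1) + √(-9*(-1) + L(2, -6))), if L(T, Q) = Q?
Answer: -5 + √3 ≈ -3.2679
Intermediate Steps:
F(-6)*((-2*2 - 1) + √(-9*(-1) + L(2, -6))) = 1*((-2*2 - 1) + √(-9*(-1) - 6)) = 1*((-4 - 1) + √(9 - 6)) = 1*(-5 + √3) = -5 + √3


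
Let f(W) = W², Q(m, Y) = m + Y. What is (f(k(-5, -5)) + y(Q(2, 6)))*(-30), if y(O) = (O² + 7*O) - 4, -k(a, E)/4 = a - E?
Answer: -3480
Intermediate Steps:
Q(m, Y) = Y + m
k(a, E) = -4*a + 4*E (k(a, E) = -4*(a - E) = -4*a + 4*E)
y(O) = -4 + O² + 7*O
(f(k(-5, -5)) + y(Q(2, 6)))*(-30) = ((-4*(-5) + 4*(-5))² + (-4 + (6 + 2)² + 7*(6 + 2)))*(-30) = ((20 - 20)² + (-4 + 8² + 7*8))*(-30) = (0² + (-4 + 64 + 56))*(-30) = (0 + 116)*(-30) = 116*(-30) = -3480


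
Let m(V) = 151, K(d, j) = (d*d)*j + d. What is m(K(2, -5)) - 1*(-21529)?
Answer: 21680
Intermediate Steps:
K(d, j) = d + j*d² (K(d, j) = d²*j + d = j*d² + d = d + j*d²)
m(K(2, -5)) - 1*(-21529) = 151 - 1*(-21529) = 151 + 21529 = 21680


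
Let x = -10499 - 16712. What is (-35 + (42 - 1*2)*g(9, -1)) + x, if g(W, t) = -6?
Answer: -27486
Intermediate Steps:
x = -27211
(-35 + (42 - 1*2)*g(9, -1)) + x = (-35 + (42 - 1*2)*(-6)) - 27211 = (-35 + (42 - 2)*(-6)) - 27211 = (-35 + 40*(-6)) - 27211 = (-35 - 240) - 27211 = -275 - 27211 = -27486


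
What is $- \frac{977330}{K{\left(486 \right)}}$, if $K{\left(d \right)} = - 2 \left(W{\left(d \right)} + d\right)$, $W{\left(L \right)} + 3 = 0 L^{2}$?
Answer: $\frac{488665}{483} \approx 1011.7$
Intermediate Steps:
$W{\left(L \right)} = -3$ ($W{\left(L \right)} = -3 + 0 L^{2} = -3 + 0 = -3$)
$K{\left(d \right)} = 6 - 2 d$ ($K{\left(d \right)} = - 2 \left(-3 + d\right) = 6 - 2 d$)
$- \frac{977330}{K{\left(486 \right)}} = - \frac{977330}{6 - 972} = - \frac{977330}{-966} = \left(-977330\right) \left(- \frac{1}{966}\right) = \frac{488665}{483}$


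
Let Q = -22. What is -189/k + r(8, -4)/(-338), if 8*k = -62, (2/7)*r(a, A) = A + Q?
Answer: 19873/806 ≈ 24.656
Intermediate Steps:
r(a, A) = -77 + 7*A/2 (r(a, A) = 7*(A - 22)/2 = 7*(-22 + A)/2 = -77 + 7*A/2)
k = -31/4 (k = (1/8)*(-62) = -31/4 ≈ -7.7500)
-189/k + r(8, -4)/(-338) = -189/(-31/4) + (-77 + (7/2)*(-4))/(-338) = -189*(-4/31) + (-77 - 14)*(-1/338) = 756/31 - 91*(-1/338) = 756/31 + 7/26 = 19873/806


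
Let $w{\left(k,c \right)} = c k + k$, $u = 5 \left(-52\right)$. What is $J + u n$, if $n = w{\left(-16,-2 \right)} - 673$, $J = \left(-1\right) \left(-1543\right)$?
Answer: $172363$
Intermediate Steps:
$u = -260$
$w{\left(k,c \right)} = k + c k$
$J = 1543$
$n = -657$ ($n = - 16 \left(1 - 2\right) - 673 = \left(-16\right) \left(-1\right) - 673 = 16 - 673 = -657$)
$J + u n = 1543 - -170820 = 1543 + 170820 = 172363$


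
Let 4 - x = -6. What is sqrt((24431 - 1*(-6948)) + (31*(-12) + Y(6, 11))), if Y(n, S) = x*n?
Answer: sqrt(31067) ≈ 176.26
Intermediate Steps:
x = 10 (x = 4 - 1*(-6) = 4 + 6 = 10)
Y(n, S) = 10*n
sqrt((24431 - 1*(-6948)) + (31*(-12) + Y(6, 11))) = sqrt((24431 - 1*(-6948)) + (31*(-12) + 10*6)) = sqrt((24431 + 6948) + (-372 + 60)) = sqrt(31379 - 312) = sqrt(31067)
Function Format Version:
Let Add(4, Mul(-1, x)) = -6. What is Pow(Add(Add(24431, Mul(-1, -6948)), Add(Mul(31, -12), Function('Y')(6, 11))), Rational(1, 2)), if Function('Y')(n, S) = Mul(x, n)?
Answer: Pow(31067, Rational(1, 2)) ≈ 176.26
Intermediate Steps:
x = 10 (x = Add(4, Mul(-1, -6)) = Add(4, 6) = 10)
Function('Y')(n, S) = Mul(10, n)
Pow(Add(Add(24431, Mul(-1, -6948)), Add(Mul(31, -12), Function('Y')(6, 11))), Rational(1, 2)) = Pow(Add(Add(24431, Mul(-1, -6948)), Add(Mul(31, -12), Mul(10, 6))), Rational(1, 2)) = Pow(Add(Add(24431, 6948), Add(-372, 60)), Rational(1, 2)) = Pow(Add(31379, -312), Rational(1, 2)) = Pow(31067, Rational(1, 2))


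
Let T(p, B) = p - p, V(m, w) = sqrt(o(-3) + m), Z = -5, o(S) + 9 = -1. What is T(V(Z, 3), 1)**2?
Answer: 0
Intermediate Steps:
o(S) = -10 (o(S) = -9 - 1 = -10)
V(m, w) = sqrt(-10 + m)
T(p, B) = 0
T(V(Z, 3), 1)**2 = 0**2 = 0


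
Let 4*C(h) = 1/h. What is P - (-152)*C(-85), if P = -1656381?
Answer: -140792423/85 ≈ -1.6564e+6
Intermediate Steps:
C(h) = 1/(4*h) (C(h) = (1/h)/4 = 1/(4*h))
P - (-152)*C(-85) = -1656381 - (-152)*(1/4)/(-85) = -1656381 - (-152)*(1/4)*(-1/85) = -1656381 - (-152)*(-1)/340 = -1656381 - 1*38/85 = -1656381 - 38/85 = -140792423/85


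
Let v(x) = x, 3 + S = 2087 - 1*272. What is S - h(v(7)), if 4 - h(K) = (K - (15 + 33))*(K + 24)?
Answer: 537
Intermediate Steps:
S = 1812 (S = -3 + (2087 - 1*272) = -3 + (2087 - 272) = -3 + 1815 = 1812)
h(K) = 4 - (-48 + K)*(24 + K) (h(K) = 4 - (K - (15 + 33))*(K + 24) = 4 - (K - 1*48)*(24 + K) = 4 - (K - 48)*(24 + K) = 4 - (-48 + K)*(24 + K))
S - h(v(7)) = 1812 - (1156 - 1*7² + 24*7) = 1812 - (1156 - 1*49 + 168) = 1812 - (1156 - 49 + 168) = 1812 - 1*1275 = 1812 - 1275 = 537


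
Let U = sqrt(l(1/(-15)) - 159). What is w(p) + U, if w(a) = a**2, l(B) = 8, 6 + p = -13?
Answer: 361 + I*sqrt(151) ≈ 361.0 + 12.288*I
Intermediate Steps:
p = -19 (p = -6 - 13 = -19)
U = I*sqrt(151) (U = sqrt(8 - 159) = sqrt(-151) = I*sqrt(151) ≈ 12.288*I)
w(p) + U = (-19)**2 + I*sqrt(151) = 361 + I*sqrt(151)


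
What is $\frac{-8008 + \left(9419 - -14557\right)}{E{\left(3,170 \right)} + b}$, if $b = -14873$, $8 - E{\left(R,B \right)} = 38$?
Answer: $- \frac{15968}{14903} \approx -1.0715$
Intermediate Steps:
$E{\left(R,B \right)} = -30$ ($E{\left(R,B \right)} = 8 - 38 = -30$)
$\frac{-8008 + \left(9419 - -14557\right)}{E{\left(3,170 \right)} + b} = \frac{-8008 + \left(9419 - -14557\right)}{-30 - 14873} = \frac{-8008 + \left(9419 + 14557\right)}{-14903} = \left(-8008 + 23976\right) \left(- \frac{1}{14903}\right) = 15968 \left(- \frac{1}{14903}\right) = - \frac{15968}{14903}$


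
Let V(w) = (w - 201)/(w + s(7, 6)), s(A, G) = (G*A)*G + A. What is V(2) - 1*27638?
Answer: -7213717/261 ≈ -27639.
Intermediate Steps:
s(A, G) = A + A*G**2 (s(A, G) = (A*G)*G + A = A*G**2 + A = A + A*G**2)
V(w) = (-201 + w)/(259 + w) (V(w) = (w - 201)/(w + 7*(1 + 6**2)) = (-201 + w)/(w + 7*(1 + 36)) = (-201 + w)/(w + 7*37) = (-201 + w)/(w + 259) = (-201 + w)/(259 + w))
V(2) - 1*27638 = (-201 + 2)/(259 + 2) - 1*27638 = -199/261 - 27638 = -7213717/261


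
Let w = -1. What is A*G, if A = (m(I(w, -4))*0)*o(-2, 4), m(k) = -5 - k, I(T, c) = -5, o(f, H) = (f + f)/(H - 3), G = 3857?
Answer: 0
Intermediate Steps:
o(f, H) = 2*f/(-3 + H) (o(f, H) = (2*f)/(-3 + H) = 2*f/(-3 + H))
A = 0 (A = ((-5 - 1*(-5))*0)*(2*(-2)/(-3 + 4)) = ((-5 + 5)*0)*(2*(-2)/1) = (0*0)*(2*(-2)*1) = 0*(-4) = 0)
A*G = 0*3857 = 0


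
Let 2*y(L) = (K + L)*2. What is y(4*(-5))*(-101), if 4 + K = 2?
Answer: 2222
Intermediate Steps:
K = -2 (K = -4 + 2 = -2)
y(L) = -2 + L (y(L) = ((-2 + L)*2)/2 = (-4 + 2*L)/2 = -2 + L)
y(4*(-5))*(-101) = (-2 + 4*(-5))*(-101) = (-2 - 20)*(-101) = -22*(-101) = 2222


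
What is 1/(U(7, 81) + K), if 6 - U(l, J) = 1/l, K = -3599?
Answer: -7/25152 ≈ -0.00027831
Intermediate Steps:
U(l, J) = 6 - 1/l
1/(U(7, 81) + K) = 1/((6 - 1/7) - 3599) = 1/((6 - 1*⅐) - 3599) = 1/((6 - ⅐) - 3599) = 1/(41/7 - 3599) = 1/(-25152/7) = -7/25152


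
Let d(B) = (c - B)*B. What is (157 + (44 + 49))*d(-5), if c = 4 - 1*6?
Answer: -3750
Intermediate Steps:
c = -2 (c = 4 - 6 = -2)
d(B) = B*(-2 - B) (d(B) = (-2 - B)*B = B*(-2 - B))
(157 + (44 + 49))*d(-5) = (157 + (44 + 49))*(-1*(-5)*(2 - 5)) = (157 + 93)*(-1*(-5)*(-3)) = 250*(-15) = -3750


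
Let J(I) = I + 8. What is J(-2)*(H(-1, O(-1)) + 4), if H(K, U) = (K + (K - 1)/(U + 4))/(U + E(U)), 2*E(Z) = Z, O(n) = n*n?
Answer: 92/5 ≈ 18.400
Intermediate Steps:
O(n) = n**2
E(Z) = Z/2
J(I) = 8 + I
H(K, U) = 2*(K + (-1 + K)/(4 + U))/(3*U) (H(K, U) = (K + (K - 1)/(U + 4))/(U + U/2) = (K + (-1 + K)/(4 + U))/((3*U/2)) = (K + (-1 + K)/(4 + U))*(2/(3*U)) = 2*(K + (-1 + K)/(4 + U))/(3*U))
J(-2)*(H(-1, O(-1)) + 4) = (8 - 2)*(2*(-1 + 5*(-1) - 1*(-1)**2)/(3*((-1)**2)*(4 + (-1)**2)) + 4) = 6*((2/3)*(-1 - 5 - 1*1)/(1*(4 + 1)) + 4) = 6*((2/3)*1*(-1 - 5 - 1)/5 + 4) = 6*((2/3)*1*(1/5)*(-7) + 4) = 6*(-14/15 + 4) = 6*(46/15) = 92/5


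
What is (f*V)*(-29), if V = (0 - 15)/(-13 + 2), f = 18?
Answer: -7830/11 ≈ -711.82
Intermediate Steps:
V = 15/11 (V = -15/(-11) = -15*(-1/11) = 15/11 ≈ 1.3636)
(f*V)*(-29) = (18*(15/11))*(-29) = (270/11)*(-29) = -7830/11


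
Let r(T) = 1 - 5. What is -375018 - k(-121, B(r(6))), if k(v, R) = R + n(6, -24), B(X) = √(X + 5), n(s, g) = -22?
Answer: -374997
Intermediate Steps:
r(T) = -4
B(X) = √(5 + X)
k(v, R) = -22 + R (k(v, R) = R - 22 = -22 + R)
-375018 - k(-121, B(r(6))) = -375018 - (-22 + √(5 - 4)) = -375018 - (-22 + √1) = -375018 - (-22 + 1) = -375018 - 1*(-21) = -375018 + 21 = -374997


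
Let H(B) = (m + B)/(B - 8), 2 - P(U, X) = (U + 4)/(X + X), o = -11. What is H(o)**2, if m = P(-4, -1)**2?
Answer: 49/361 ≈ 0.13573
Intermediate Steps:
P(U, X) = 2 - (4 + U)/(2*X) (P(U, X) = 2 - (U + 4)/(X + X) = 2 - (4 + U)/(2*X))
m = 4 (m = ((1/2)*(-4 - 1*(-4) + 4*(-1))/(-1))**2 = ((1/2)*(-1)*(-4 + 4 - 4))**2 = ((1/2)*(-1)*(-4))**2 = 2**2 = 4)
H(B) = (4 + B)/(-8 + B) (H(B) = (4 + B)/(B - 8) = (4 + B)/(-8 + B))
H(o)**2 = ((4 - 11)/(-8 - 11))**2 = (-7/(-19))**2 = (-1/19*(-7))**2 = (7/19)**2 = 49/361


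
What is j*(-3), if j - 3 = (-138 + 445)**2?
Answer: -282756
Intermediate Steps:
j = 94252 (j = 3 + (-138 + 445)**2 = 3 + 307**2 = 3 + 94249 = 94252)
j*(-3) = 94252*(-3) = -282756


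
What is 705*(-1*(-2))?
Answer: 1410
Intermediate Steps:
705*(-1*(-2)) = 705*2 = 1410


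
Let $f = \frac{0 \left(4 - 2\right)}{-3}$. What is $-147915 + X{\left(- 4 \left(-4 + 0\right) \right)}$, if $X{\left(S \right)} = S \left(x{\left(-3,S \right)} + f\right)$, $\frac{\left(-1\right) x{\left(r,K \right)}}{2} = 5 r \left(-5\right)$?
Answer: $-150315$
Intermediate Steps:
$x{\left(r,K \right)} = 50 r$ ($x{\left(r,K \right)} = - 2 \cdot 5 r \left(-5\right) = - 2 \left(- 25 r\right) = 50 r$)
$f = 0$ ($f = 0 \cdot 2 \left(- \frac{1}{3}\right) = 0 \left(- \frac{1}{3}\right) = 0$)
$X{\left(S \right)} = - 150 S$ ($X{\left(S \right)} = S \left(50 \left(-3\right) + 0\right) = S \left(-150 + 0\right) = S \left(-150\right) = - 150 S$)
$-147915 + X{\left(- 4 \left(-4 + 0\right) \right)} = -147915 - 150 \left(- 4 \left(-4 + 0\right)\right) = -147915 - 150 \left(\left(-4\right) \left(-4\right)\right) = -147915 - 2400 = -150315$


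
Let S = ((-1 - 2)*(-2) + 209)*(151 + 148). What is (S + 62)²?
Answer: 4140536409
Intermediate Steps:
S = 64285 (S = (-3*(-2) + 209)*299 = (6 + 209)*299 = 215*299 = 64285)
(S + 62)² = (64285 + 62)² = 64347² = 4140536409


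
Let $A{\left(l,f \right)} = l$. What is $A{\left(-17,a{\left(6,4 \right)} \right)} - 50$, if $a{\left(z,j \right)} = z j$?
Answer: $-67$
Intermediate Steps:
$a{\left(z,j \right)} = j z$
$A{\left(-17,a{\left(6,4 \right)} \right)} - 50 = -17 - 50 = -67$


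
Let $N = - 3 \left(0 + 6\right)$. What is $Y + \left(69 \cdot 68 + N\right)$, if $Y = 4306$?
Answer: $8980$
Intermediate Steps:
$N = -18$ ($N = \left(-3\right) 6 = -18$)
$Y + \left(69 \cdot 68 + N\right) = 4306 + \left(69 \cdot 68 - 18\right) = 4306 + \left(4692 - 18\right) = 4306 + 4674 = 8980$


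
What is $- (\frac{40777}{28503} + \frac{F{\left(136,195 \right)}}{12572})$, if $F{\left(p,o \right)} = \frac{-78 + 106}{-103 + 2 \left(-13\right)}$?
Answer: $- \frac{787272038}{550307421} \approx -1.4306$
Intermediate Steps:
$F{\left(p,o \right)} = - \frac{28}{129}$ ($F{\left(p,o \right)} = \frac{28}{-103 - 26} = \frac{28}{-129} = 28 \left(- \frac{1}{129}\right) = - \frac{28}{129}$)
$- (\frac{40777}{28503} + \frac{F{\left(136,195 \right)}}{12572}) = - (\frac{40777}{28503} - \frac{28}{129 \cdot 12572}) = - (40777 \cdot \frac{1}{28503} - \frac{1}{57921}) = - (\frac{40777}{28503} - \frac{1}{57921}) = \left(-1\right) \frac{787272038}{550307421} = - \frac{787272038}{550307421}$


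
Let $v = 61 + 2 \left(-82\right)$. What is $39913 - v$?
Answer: $40016$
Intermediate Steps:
$v = -103$ ($v = 61 - 164 = -103$)
$39913 - v = 39913 - -103 = 39913 + 103 = 40016$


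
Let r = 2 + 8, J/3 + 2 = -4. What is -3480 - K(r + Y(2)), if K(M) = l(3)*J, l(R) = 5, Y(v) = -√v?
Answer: -3390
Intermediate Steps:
J = -18 (J = -6 + 3*(-4) = -6 - 12 = -18)
r = 10
K(M) = -90 (K(M) = 5*(-18) = -90)
-3480 - K(r + Y(2)) = -3480 - 1*(-90) = -3480 + 90 = -3390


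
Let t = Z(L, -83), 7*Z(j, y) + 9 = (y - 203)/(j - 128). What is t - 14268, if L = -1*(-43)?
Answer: -8489939/595 ≈ -14269.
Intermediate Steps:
L = 43
Z(j, y) = -9/7 + (-203 + y)/(7*(-128 + j)) (Z(j, y) = -9/7 + ((y - 203)/(j - 128))/7 = -9/7 + ((-203 + y)/(-128 + j))/7 = -9/7 + (-203 + y)/(7*(-128 + j)))
t = -479/595 (t = (949 - 83 - 9*43)/(7*(-128 + 43)) = (⅐)*(949 - 83 - 387)/(-85) = (⅐)*(-1/85)*479 = -479/595 ≈ -0.80504)
t - 14268 = -479/595 - 14268 = -8489939/595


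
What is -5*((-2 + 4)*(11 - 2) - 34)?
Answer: 80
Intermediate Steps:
-5*((-2 + 4)*(11 - 2) - 34) = -5*(2*9 - 34) = -5*(18 - 34) = -5*(-16) = 80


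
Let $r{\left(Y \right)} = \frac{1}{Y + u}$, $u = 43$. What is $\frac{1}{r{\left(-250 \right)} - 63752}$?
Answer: $- \frac{207}{13196665} \approx -1.5686 \cdot 10^{-5}$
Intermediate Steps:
$r{\left(Y \right)} = \frac{1}{43 + Y}$ ($r{\left(Y \right)} = \frac{1}{Y + 43} = \frac{1}{43 + Y}$)
$\frac{1}{r{\left(-250 \right)} - 63752} = \frac{1}{\frac{1}{43 - 250} - 63752} = \frac{1}{\frac{1}{-207} - 63752} = \frac{1}{- \frac{1}{207} - 63752} = \frac{1}{- \frac{13196665}{207}} = - \frac{207}{13196665}$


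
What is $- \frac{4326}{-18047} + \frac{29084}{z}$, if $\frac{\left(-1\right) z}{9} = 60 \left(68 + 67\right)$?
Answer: $- \frac{52378387}{328906575} \approx -0.15925$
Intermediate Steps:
$z = -72900$ ($z = - 9 \cdot 60 \left(68 + 67\right) = - 9 \cdot 60 \cdot 135 = \left(-9\right) 8100 = -72900$)
$- \frac{4326}{-18047} + \frac{29084}{z} = - \frac{4326}{-18047} + \frac{29084}{-72900} = \left(-4326\right) \left(- \frac{1}{18047}\right) + 29084 \left(- \frac{1}{72900}\right) = \frac{4326}{18047} - \frac{7271}{18225} = - \frac{52378387}{328906575}$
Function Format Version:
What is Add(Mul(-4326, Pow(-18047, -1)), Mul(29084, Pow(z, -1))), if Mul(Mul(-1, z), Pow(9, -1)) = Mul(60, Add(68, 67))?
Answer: Rational(-52378387, 328906575) ≈ -0.15925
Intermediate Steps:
z = -72900 (z = Mul(-9, Mul(60, Add(68, 67))) = Mul(-9, Mul(60, 135)) = Mul(-9, 8100) = -72900)
Add(Mul(-4326, Pow(-18047, -1)), Mul(29084, Pow(z, -1))) = Add(Mul(-4326, Pow(-18047, -1)), Mul(29084, Pow(-72900, -1))) = Add(Mul(-4326, Rational(-1, 18047)), Mul(29084, Rational(-1, 72900))) = Add(Rational(4326, 18047), Rational(-7271, 18225)) = Rational(-52378387, 328906575)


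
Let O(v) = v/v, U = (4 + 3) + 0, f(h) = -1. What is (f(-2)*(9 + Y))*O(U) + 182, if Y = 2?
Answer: 171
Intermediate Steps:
U = 7 (U = 7 + 0 = 7)
O(v) = 1
(f(-2)*(9 + Y))*O(U) + 182 = -(9 + 2)*1 + 182 = -1*11*1 + 182 = -11*1 + 182 = -11 + 182 = 171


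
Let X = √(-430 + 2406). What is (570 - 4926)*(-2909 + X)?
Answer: 12671604 - 8712*√494 ≈ 1.2478e+7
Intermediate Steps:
X = 2*√494 (X = √1976 = 2*√494 ≈ 44.452)
(570 - 4926)*(-2909 + X) = (570 - 4926)*(-2909 + 2*√494) = -4356*(-2909 + 2*√494) = 12671604 - 8712*√494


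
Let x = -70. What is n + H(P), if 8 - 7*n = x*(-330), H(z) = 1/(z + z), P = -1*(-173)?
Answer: -7989825/2422 ≈ -3298.9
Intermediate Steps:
P = 173
H(z) = 1/(2*z)
n = -23092/7 (n = 8/7 - (-10)*(-330) = 8/7 - ⅐*23100 = 8/7 - 3300 = -23092/7 ≈ -3298.9)
n + H(P) = -23092/7 + (½)/173 = -23092/7 + (½)*(1/173) = -23092/7 + 1/346 = -7989825/2422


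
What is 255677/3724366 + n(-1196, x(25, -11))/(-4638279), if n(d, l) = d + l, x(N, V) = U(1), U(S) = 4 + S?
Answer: 396778993263/5758216202038 ≈ 0.068907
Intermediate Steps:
x(N, V) = 5 (x(N, V) = 4 + 1 = 5)
255677/3724366 + n(-1196, x(25, -11))/(-4638279) = 255677/3724366 + (-1196 + 5)/(-4638279) = 255677*(1/3724366) - 1191*(-1/4638279) = 255677/3724366 + 397/1546093 = 396778993263/5758216202038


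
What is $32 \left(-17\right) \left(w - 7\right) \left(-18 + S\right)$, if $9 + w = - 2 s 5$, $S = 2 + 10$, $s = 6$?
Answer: $-248064$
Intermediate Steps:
$S = 12$
$w = -69$ ($w = -9 - 2 \cdot 6 \cdot 5 = -9 - 60 = -69$)
$32 \left(-17\right) \left(w - 7\right) \left(-18 + S\right) = 32 \left(-17\right) \left(-69 - 7\right) \left(-18 + 12\right) = - 544 \left(-69 - 7\right) \left(-6\right) = - 544 \left(\left(-76\right) \left(-6\right)\right) = \left(-544\right) 456 = -248064$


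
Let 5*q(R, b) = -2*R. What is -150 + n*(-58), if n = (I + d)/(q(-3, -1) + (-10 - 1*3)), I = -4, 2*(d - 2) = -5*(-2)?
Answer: -7980/59 ≈ -135.25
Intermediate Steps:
q(R, b) = -2*R/5 (q(R, b) = (-2*R)/5 = -2*R/5)
d = 7 (d = 2 + (-5*(-2))/2 = 2 + (1/2)*10 = 2 + 5 = 7)
n = -15/59 (n = (-4 + 7)/(-2/5*(-3) + (-10 - 1*3)) = 3/(6/5 + (-10 - 3)) = 3/(6/5 - 13) = 3/(-59/5) = 3*(-5/59) = -15/59 ≈ -0.25424)
-150 + n*(-58) = -150 - 15/59*(-58) = -150 + 870/59 = -7980/59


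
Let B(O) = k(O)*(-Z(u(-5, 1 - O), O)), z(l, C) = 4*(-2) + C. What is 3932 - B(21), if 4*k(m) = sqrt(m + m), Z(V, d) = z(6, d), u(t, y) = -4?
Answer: 3932 + 13*sqrt(42)/4 ≈ 3953.1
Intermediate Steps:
z(l, C) = -8 + C
Z(V, d) = -8 + d
k(m) = sqrt(2)*sqrt(m)/4 (k(m) = sqrt(m + m)/4 = sqrt(2*m)/4 = (sqrt(2)*sqrt(m))/4 = sqrt(2)*sqrt(m)/4)
B(O) = sqrt(2)*sqrt(O)*(8 - O)/4 (B(O) = (sqrt(2)*sqrt(O)/4)*(-(-8 + O)) = (sqrt(2)*sqrt(O)/4)*(8 - O) = sqrt(2)*sqrt(O)*(8 - O)/4)
3932 - B(21) = 3932 - sqrt(2)*sqrt(21)*(8 - 1*21)/4 = 3932 - sqrt(2)*sqrt(21)*(8 - 21)/4 = 3932 - sqrt(2)*sqrt(21)*(-13)/4 = 3932 - (-13)*sqrt(42)/4 = 3932 + 13*sqrt(42)/4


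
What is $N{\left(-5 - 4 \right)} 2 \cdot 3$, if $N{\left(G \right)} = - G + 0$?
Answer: $54$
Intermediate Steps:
$N{\left(G \right)} = - G$
$N{\left(-5 - 4 \right)} 2 \cdot 3 = - (-5 - 4) 2 \cdot 3 = \left(-1\right) \left(-9\right) 6 = 9 \cdot 6 = 54$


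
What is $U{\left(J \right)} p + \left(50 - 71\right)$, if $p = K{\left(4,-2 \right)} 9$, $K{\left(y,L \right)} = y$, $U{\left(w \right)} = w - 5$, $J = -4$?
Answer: $-345$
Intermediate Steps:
$U{\left(w \right)} = -5 + w$
$p = 36$ ($p = 4 \cdot 9 = 36$)
$U{\left(J \right)} p + \left(50 - 71\right) = \left(-5 - 4\right) 36 + \left(50 - 71\right) = \left(-9\right) 36 - 21 = -324 - 21 = -345$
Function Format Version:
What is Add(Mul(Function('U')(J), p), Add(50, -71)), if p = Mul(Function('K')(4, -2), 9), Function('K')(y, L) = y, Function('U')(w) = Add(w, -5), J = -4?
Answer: -345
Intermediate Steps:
Function('U')(w) = Add(-5, w)
p = 36 (p = Mul(4, 9) = 36)
Add(Mul(Function('U')(J), p), Add(50, -71)) = Add(Mul(Add(-5, -4), 36), Add(50, -71)) = Add(Mul(-9, 36), -21) = Add(-324, -21) = -345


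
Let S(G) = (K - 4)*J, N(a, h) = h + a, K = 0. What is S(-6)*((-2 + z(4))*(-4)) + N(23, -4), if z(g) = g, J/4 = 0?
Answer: 19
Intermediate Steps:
J = 0 (J = 4*0 = 0)
N(a, h) = a + h
S(G) = 0 (S(G) = (0 - 4)*0 = -4*0 = 0)
S(-6)*((-2 + z(4))*(-4)) + N(23, -4) = 0*((-2 + 4)*(-4)) + (23 - 4) = 0*(2*(-4)) + 19 = 0*(-8) + 19 = 0 + 19 = 19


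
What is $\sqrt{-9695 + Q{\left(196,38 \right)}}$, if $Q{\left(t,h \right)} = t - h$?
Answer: $17 i \sqrt{33} \approx 97.658 i$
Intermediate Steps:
$\sqrt{-9695 + Q{\left(196,38 \right)}} = \sqrt{-9695 + \left(196 - 38\right)} = \sqrt{-9695 + 158} = \sqrt{-9537} = 17 i \sqrt{33}$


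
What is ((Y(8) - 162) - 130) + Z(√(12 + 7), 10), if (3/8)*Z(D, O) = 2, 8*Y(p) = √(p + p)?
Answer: -1717/6 ≈ -286.17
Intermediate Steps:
Y(p) = √2*√p/8 (Y(p) = √(p + p)/8 = √(2*p)/8 = (√2*√p)/8 = √2*√p/8)
Z(D, O) = 16/3 (Z(D, O) = (8/3)*2 = 16/3)
((Y(8) - 162) - 130) + Z(√(12 + 7), 10) = ((√2*√8/8 - 162) - 130) + 16/3 = ((√2*(2*√2)/8 - 162) - 130) + 16/3 = ((½ - 162) - 130) + 16/3 = (-323/2 - 130) + 16/3 = -583/2 + 16/3 = -1717/6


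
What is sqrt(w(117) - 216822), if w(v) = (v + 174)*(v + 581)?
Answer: 2*I*sqrt(3426) ≈ 117.06*I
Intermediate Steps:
w(v) = (174 + v)*(581 + v)
sqrt(w(117) - 216822) = sqrt((101094 + 117**2 + 755*117) - 216822) = sqrt((101094 + 13689 + 88335) - 216822) = sqrt(203118 - 216822) = sqrt(-13704) = 2*I*sqrt(3426)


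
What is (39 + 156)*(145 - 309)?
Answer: -31980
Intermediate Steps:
(39 + 156)*(145 - 309) = 195*(-164) = -31980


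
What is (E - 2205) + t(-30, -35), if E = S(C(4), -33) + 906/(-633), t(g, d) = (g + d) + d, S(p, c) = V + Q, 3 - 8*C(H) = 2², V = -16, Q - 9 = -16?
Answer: -491510/211 ≈ -2329.4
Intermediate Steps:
Q = -7 (Q = 9 - 16 = -7)
C(H) = -⅛ (C(H) = 3/8 - ⅛*2² = 3/8 - ⅛*4 = 3/8 - ½ = -⅛)
S(p, c) = -23 (S(p, c) = -16 - 7 = -23)
t(g, d) = g + 2*d (t(g, d) = (d + g) + d = g + 2*d)
E = -5155/211 (E = -23 + 906/(-633) = -23 + 906*(-1/633) = -23 - 302/211 = -5155/211 ≈ -24.431)
(E - 2205) + t(-30, -35) = (-5155/211 - 2205) + (-30 + 2*(-35)) = -470410/211 + (-30 - 70) = -470410/211 - 100 = -491510/211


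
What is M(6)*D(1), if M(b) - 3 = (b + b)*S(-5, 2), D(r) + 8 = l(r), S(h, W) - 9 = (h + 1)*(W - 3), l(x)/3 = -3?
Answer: -2703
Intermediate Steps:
l(x) = -9 (l(x) = 3*(-3) = -9)
S(h, W) = 9 + (1 + h)*(-3 + W) (S(h, W) = 9 + (h + 1)*(W - 3) = 9 + (1 + h)*(-3 + W))
D(r) = -17 (D(r) = -8 - 9 = -17)
M(b) = 3 + 26*b (M(b) = 3 + (b + b)*(6 + 2 - 3*(-5) + 2*(-5)) = 3 + (2*b)*(6 + 2 + 15 - 10) = 3 + (2*b)*13 = 3 + 26*b)
M(6)*D(1) = (3 + 26*6)*(-17) = (3 + 156)*(-17) = 159*(-17) = -2703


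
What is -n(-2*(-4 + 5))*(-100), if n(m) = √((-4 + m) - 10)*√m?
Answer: -400*√2 ≈ -565.69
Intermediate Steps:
n(m) = √m*√(-14 + m) (n(m) = √(-14 + m)*√m = √m*√(-14 + m))
-n(-2*(-4 + 5))*(-100) = -√(-2*(-4 + 5))*√(-14 - 2*(-4 + 5))*(-100) = -√(-2*1)*√(-14 - 2*1)*(-100) = -√(-2)*√(-14 - 2)*(-100) = -(I*√2)*√(-16)*(-100) = -(I*√2)*(4*I)*(-100) = -(-4*√2)*(-100) = -400*√2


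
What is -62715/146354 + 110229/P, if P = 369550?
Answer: -1760968296/13521280175 ≈ -0.13024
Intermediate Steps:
-62715/146354 + 110229/P = -62715/146354 + 110229/369550 = -1760968296/13521280175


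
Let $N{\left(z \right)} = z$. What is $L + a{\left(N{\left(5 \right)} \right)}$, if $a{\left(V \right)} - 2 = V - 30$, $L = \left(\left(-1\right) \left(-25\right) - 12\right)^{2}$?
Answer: $146$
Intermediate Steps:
$L = 169$ ($L = \left(25 - 12\right)^{2} = 13^{2} = 169$)
$a{\left(V \right)} = -28 + V$ ($a{\left(V \right)} = 2 + \left(V - 30\right) = 2 + \left(-30 + V\right) = -28 + V$)
$L + a{\left(N{\left(5 \right)} \right)} = 169 + \left(-28 + 5\right) = 169 - 23 = 146$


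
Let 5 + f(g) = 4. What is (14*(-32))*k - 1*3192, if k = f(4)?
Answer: -2744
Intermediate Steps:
f(g) = -1 (f(g) = -5 + 4 = -1)
k = -1
(14*(-32))*k - 1*3192 = (14*(-32))*(-1) - 1*3192 = -448*(-1) - 3192 = 448 - 3192 = -2744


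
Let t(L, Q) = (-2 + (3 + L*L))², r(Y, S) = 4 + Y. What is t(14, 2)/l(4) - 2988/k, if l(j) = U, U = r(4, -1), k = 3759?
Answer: 48619709/10024 ≈ 4850.3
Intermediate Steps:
U = 8 (U = 4 + 4 = 8)
l(j) = 8
t(L, Q) = (1 + L²)² (t(L, Q) = (-2 + (3 + L²))² = (1 + L²)²)
t(14, 2)/l(4) - 2988/k = (1 + 14²)²/8 - 2988/3759 = (1 + 196)²*(⅛) - 2988*1/3759 = 197²*(⅛) - 996/1253 = 38809*(⅛) - 996/1253 = 38809/8 - 996/1253 = 48619709/10024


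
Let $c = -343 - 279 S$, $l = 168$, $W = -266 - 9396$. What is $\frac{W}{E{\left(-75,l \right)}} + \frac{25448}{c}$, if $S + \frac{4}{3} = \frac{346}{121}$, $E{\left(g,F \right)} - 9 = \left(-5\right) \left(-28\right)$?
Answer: $- \frac{1357609542}{13860725} \approx -97.947$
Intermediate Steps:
$W = -9662$ ($W = -266 - 9396 = -9662$)
$E{\left(g,F \right)} = 149$ ($E{\left(g,F \right)} = 9 - -140 = 9 + 140 = 149$)
$S = \frac{554}{363}$ ($S = - \frac{4}{3} + \frac{346}{121} = \frac{554}{363} \approx 1.5262$)
$c = - \frac{93025}{121}$ ($c = -343 - \frac{51522}{121} = - \frac{93025}{121} \approx -768.8$)
$\frac{W}{E{\left(-75,l \right)}} + \frac{25448}{c} = - \frac{9662}{149} + \frac{25448}{- \frac{93025}{121}} = \left(-9662\right) \frac{1}{149} + 25448 \left(- \frac{121}{93025}\right) = - \frac{9662}{149} - \frac{3079208}{93025} = - \frac{1357609542}{13860725}$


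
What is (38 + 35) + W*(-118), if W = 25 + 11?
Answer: -4175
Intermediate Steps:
W = 36
(38 + 35) + W*(-118) = (38 + 35) + 36*(-118) = 73 - 4248 = -4175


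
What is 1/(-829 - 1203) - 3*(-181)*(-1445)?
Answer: -1594378321/2032 ≈ -7.8464e+5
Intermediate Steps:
1/(-829 - 1203) - 3*(-181)*(-1445) = 1/(-2032) + 543*(-1445) = -1/2032 - 784635 = -1594378321/2032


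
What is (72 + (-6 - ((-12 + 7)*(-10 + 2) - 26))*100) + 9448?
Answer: 7520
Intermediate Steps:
(72 + (-6 - ((-12 + 7)*(-10 + 2) - 26))*100) + 9448 = (72 + (-6 - (-5*(-8) - 26))*100) + 9448 = (72 + (-6 - (40 - 26))*100) + 9448 = (72 + (-6 - 1*14)*100) + 9448 = (72 + (-6 - 14)*100) + 9448 = (72 - 20*100) + 9448 = (72 - 2000) + 9448 = -1928 + 9448 = 7520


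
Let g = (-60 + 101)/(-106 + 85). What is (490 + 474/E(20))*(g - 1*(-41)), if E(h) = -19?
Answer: 7245520/399 ≈ 18159.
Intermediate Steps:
g = -41/21 (g = 41/(-21) = 41*(-1/21) = -41/21 ≈ -1.9524)
(490 + 474/E(20))*(g - 1*(-41)) = (490 + 474/(-19))*(-41/21 - 1*(-41)) = (490 + 474*(-1/19))*(-41/21 + 41) = (490 - 474/19)*(820/21) = (8836/19)*(820/21) = 7245520/399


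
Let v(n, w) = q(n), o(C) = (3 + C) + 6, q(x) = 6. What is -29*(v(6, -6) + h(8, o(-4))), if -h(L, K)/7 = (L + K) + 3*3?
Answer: 4292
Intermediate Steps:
o(C) = 9 + C
v(n, w) = 6
h(L, K) = -63 - 7*K - 7*L (h(L, K) = -7*((L + K) + 3*3) = -7*((K + L) + 9) = -7*(9 + K + L) = -63 - 7*K - 7*L)
-29*(v(6, -6) + h(8, o(-4))) = -29*(6 + (-63 - 7*(9 - 4) - 7*8)) = -29*(6 + (-63 - 7*5 - 56)) = -29*(6 + (-63 - 35 - 56)) = -29*(6 - 154) = -29*(-148) = 4292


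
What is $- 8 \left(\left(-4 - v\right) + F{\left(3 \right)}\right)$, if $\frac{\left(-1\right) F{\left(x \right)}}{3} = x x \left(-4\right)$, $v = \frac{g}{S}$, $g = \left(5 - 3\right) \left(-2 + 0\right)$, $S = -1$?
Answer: $-800$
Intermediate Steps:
$g = -4$ ($g = 2 \left(-2\right) = -4$)
$v = 4$ ($v = - \frac{4}{-1} = \left(-4\right) \left(-1\right) = 4$)
$F{\left(x \right)} = 12 x^{2}$ ($F{\left(x \right)} = - 3 x x \left(-4\right) = - 3 x^{2} \left(-4\right) = - 3 \left(- 4 x^{2}\right) = 12 x^{2}$)
$- 8 \left(\left(-4 - v\right) + F{\left(3 \right)}\right) = - 8 \left(\left(-4 - 4\right) + 12 \cdot 3^{2}\right) = - 8 \left(\left(-4 - 4\right) + 12 \cdot 9\right) = - 8 \left(-8 + 108\right) = \left(-8\right) 100 = -800$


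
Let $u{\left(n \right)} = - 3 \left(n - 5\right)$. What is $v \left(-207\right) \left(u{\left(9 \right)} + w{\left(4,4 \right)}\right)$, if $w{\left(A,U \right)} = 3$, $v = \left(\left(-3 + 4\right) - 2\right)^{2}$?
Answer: $1863$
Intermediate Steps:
$v = 1$ ($v = \left(1 - 2\right)^{2} = \left(-1\right)^{2} = 1$)
$u{\left(n \right)} = 15 - 3 n$ ($u{\left(n \right)} = - 3 \left(-5 + n\right) = 15 - 3 n$)
$v \left(-207\right) \left(u{\left(9 \right)} + w{\left(4,4 \right)}\right) = 1 \left(-207\right) \left(\left(15 - 27\right) + 3\right) = - 207 \left(\left(15 - 27\right) + 3\right) = - 207 \left(-12 + 3\right) = \left(-207\right) \left(-9\right) = 1863$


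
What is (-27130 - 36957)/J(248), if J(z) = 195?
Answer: -64087/195 ≈ -328.65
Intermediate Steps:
(-27130 - 36957)/J(248) = (-27130 - 36957)/195 = -64087*1/195 = -64087/195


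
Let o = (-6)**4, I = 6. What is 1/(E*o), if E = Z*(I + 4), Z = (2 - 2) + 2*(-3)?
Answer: -1/77760 ≈ -1.2860e-5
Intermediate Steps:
Z = -6 (Z = 0 - 6 = -6)
E = -60 (E = -6*(6 + 4) = -6*10 = -60)
o = 1296
1/(E*o) = 1/(-60*1296) = 1/(-77760) = -1/77760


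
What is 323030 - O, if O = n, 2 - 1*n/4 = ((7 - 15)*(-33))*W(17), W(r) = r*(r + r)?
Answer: 933390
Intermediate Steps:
W(r) = 2*r² (W(r) = r*(2*r) = 2*r²)
n = -610360 (n = 8 - 4*(7 - 15)*(-33)*2*17² = 8 - 4*(-8*(-33))*2*289 = 8 - 1056*578 = 8 - 4*152592 = 8 - 610368 = -610360)
O = -610360
323030 - O = 323030 - 1*(-610360) = 323030 + 610360 = 933390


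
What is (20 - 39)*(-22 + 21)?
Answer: 19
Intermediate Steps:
(20 - 39)*(-22 + 21) = -19*(-1) = 19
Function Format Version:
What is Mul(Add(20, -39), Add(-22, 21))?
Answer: 19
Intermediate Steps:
Mul(Add(20, -39), Add(-22, 21)) = Mul(-19, -1) = 19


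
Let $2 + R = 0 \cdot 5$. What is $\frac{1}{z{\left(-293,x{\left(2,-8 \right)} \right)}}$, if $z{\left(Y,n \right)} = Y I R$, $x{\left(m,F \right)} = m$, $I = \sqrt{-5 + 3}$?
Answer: $- \frac{i \sqrt{2}}{1172} \approx - 0.0012067 i$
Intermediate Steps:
$I = i \sqrt{2}$ ($I = \sqrt{-2} = i \sqrt{2} \approx 1.4142 i$)
$R = -2$ ($R = -2 + 0 \cdot 5 = -2 + 0 = -2$)
$z{\left(Y,n \right)} = - 2 i Y \sqrt{2}$ ($z{\left(Y,n \right)} = Y i \sqrt{2} \left(-2\right) = i Y \sqrt{2} \left(-2\right) = - 2 i Y \sqrt{2}$)
$\frac{1}{z{\left(-293,x{\left(2,-8 \right)} \right)}} = \frac{1}{\left(-2\right) i \left(-293\right) \sqrt{2}} = \frac{1}{586 i \sqrt{2}} = - \frac{i \sqrt{2}}{1172}$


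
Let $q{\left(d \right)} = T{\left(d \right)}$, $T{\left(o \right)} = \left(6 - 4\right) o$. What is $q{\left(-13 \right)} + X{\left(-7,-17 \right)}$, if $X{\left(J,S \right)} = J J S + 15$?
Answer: $-844$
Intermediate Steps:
$T{\left(o \right)} = 2 o$
$X{\left(J,S \right)} = 15 + S J^{2}$ ($X{\left(J,S \right)} = J^{2} S + 15 = S J^{2} + 15 = 15 + S J^{2}$)
$q{\left(d \right)} = 2 d$
$q{\left(-13 \right)} + X{\left(-7,-17 \right)} = 2 \left(-13\right) + \left(15 - 17 \left(-7\right)^{2}\right) = -26 + \left(15 - 833\right) = -26 - 818 = -844$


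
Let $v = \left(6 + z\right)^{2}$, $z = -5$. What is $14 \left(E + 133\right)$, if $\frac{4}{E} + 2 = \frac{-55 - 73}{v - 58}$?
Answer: $2090$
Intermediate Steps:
$v = 1$ ($v = \left(6 - 5\right)^{2} = 1^{2} = 1$)
$E = \frac{114}{7}$ ($E = \frac{4}{-2 + \frac{-55 - 73}{1 - 58}} = \frac{4}{-2 - \frac{128}{-57}} = \frac{4}{-2 - - \frac{128}{57}} = \frac{4}{-2 + \frac{128}{57}} = \frac{4}{\frac{14}{57}} = 4 \cdot \frac{57}{14} = \frac{114}{7} \approx 16.286$)
$14 \left(E + 133\right) = 14 \left(\frac{114}{7} + 133\right) = 14 \cdot \frac{1045}{7} = 2090$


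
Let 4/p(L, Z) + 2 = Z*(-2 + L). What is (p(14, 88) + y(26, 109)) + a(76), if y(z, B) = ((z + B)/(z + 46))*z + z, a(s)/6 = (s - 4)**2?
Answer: 65724813/2108 ≈ 31179.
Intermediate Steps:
a(s) = 6*(-4 + s)**2 (a(s) = 6*(s - 4)**2 = 6*(-4 + s)**2)
p(L, Z) = 4/(-2 + Z*(-2 + L))
y(z, B) = z + z*(B + z)/(46 + z) (y(z, B) = ((B + z)/(46 + z))*z + z = z*(B + z)/(46 + z) + z = z + z*(B + z)/(46 + z))
(p(14, 88) + y(26, 109)) + a(76) = (4/(-2 - 2*88 + 14*88) + 26*(46 + 109 + 2*26)/(46 + 26)) + 6*(-4 + 76)**2 = (4/(-2 - 176 + 1232) + 26*(46 + 109 + 52)/72) + 6*72**2 = (4/1054 + 26*(1/72)*207) + 6*5184 = (4*(1/1054) + 299/4) + 31104 = (2/527 + 299/4) + 31104 = 157581/2108 + 31104 = 65724813/2108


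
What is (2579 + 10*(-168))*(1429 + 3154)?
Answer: 4120117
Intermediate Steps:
(2579 + 10*(-168))*(1429 + 3154) = (2579 - 1680)*4583 = 899*4583 = 4120117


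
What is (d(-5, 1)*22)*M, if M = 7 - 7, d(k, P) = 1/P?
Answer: 0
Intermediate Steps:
M = 0
(d(-5, 1)*22)*M = (22/1)*0 = (1*22)*0 = 22*0 = 0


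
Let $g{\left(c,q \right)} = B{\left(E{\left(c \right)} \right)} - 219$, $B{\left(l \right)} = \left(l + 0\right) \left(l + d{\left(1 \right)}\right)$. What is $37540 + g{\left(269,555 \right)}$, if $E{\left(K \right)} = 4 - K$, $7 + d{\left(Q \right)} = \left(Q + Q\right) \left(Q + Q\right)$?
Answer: $108341$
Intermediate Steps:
$d{\left(Q \right)} = -7 + 4 Q^{2}$ ($d{\left(Q \right)} = -7 + \left(Q + Q\right) \left(Q + Q\right) = -7 + 2 Q 2 Q = -7 + 4 Q^{2}$)
$B{\left(l \right)} = l \left(-3 + l\right)$ ($B{\left(l \right)} = \left(l + 0\right) \left(l - \left(7 - 4 \cdot 1^{2}\right)\right) = l \left(l + \left(-7 + 4 \cdot 1\right)\right) = l \left(l + \left(-7 + 4\right)\right) = l \left(l - 3\right) = l \left(-3 + l\right)$)
$g{\left(c,q \right)} = -219 + \left(1 - c\right) \left(4 - c\right)$ ($g{\left(c,q \right)} = \left(4 - c\right) \left(-3 - \left(-4 + c\right)\right) - 219 = \left(4 - c\right) \left(1 - c\right) - 219 = \left(1 - c\right) \left(4 - c\right) - 219 = -219 + \left(1 - c\right) \left(4 - c\right)$)
$37540 + g{\left(269,555 \right)} = 37540 - \left(219 - \left(-1 + 269\right) \left(-4 + 269\right)\right) = 37540 + \left(-219 + 268 \cdot 265\right) = 37540 + \left(-219 + 71020\right) = 37540 + 70801 = 108341$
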